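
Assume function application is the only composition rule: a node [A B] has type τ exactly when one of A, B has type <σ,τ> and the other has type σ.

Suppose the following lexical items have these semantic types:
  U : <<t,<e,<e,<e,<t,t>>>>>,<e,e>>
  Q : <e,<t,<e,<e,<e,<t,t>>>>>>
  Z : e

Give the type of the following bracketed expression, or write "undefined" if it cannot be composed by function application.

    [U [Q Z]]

<e,e>

[Q Z]: functor Q : <e,<t,<e,<e,<e,<t,t>>>>>>, argument Z : e; result <t,<e,<e,<e,<t,t>>>>>.
[U [Q Z]]: functor U : <<t,<e,<e,<e,<t,t>>>>>,<e,e>>, argument [Q Z] : <t,<e,<e,<e,<t,t>>>>>; result <e,e>.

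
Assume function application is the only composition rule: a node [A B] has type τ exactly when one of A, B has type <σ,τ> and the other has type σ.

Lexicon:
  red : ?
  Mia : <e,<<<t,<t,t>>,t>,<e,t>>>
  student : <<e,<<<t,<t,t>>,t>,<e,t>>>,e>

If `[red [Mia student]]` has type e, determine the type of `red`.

At [red [Mia student]] (required: e): [Mia student] is e, which is not a function with range e; hence red is the functor — type <e,e>.

<e,e>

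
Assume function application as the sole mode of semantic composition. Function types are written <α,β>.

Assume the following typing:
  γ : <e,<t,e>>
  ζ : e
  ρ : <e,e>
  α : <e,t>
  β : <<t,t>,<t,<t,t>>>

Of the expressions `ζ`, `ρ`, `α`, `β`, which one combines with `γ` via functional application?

ζ — combines: γ : <e,<t,e>> takes ζ : e as argument, giving <t,e>.
ρ : <e,e> — no; γ wants e, and ρ wants e.
α : <e,t> — no; γ wants e, and α wants e.
β : <<t,t>,<t,<t,t>>> — no; γ wants e, and β wants <t,t>.

ζ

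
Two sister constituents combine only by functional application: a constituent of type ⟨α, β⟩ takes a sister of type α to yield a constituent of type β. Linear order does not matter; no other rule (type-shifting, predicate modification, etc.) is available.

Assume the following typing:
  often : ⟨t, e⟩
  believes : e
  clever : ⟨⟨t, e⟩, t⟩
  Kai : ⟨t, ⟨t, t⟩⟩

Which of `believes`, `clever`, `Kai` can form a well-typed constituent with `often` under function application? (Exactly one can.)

clever

believes : e — often needs t; believes needs nothing (atomic); neither fits.
clever — combines: clever : ⟨⟨t, e⟩, t⟩ takes often : ⟨t, e⟩ as argument, giving t.
Kai : ⟨t, ⟨t, t⟩⟩ — often needs t; Kai needs t; neither fits.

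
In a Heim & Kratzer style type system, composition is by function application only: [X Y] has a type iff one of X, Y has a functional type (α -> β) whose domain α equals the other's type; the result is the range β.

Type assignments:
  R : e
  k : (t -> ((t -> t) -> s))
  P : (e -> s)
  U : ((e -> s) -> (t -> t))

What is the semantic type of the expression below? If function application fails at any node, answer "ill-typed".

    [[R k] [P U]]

ill-typed

[R k]: e and (t -> ((t -> t) -> s)) cannot combine by function application — type clash.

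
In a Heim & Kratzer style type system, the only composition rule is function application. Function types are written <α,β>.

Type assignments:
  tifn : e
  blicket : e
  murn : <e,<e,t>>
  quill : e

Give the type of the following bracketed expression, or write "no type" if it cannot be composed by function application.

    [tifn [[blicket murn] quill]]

no type

[blicket murn] — murn of type <e,<e,t>> combines with blicket of type e: type <e,t>.
[[blicket murn] quill] — [blicket murn] of type <e,t> combines with quill of type e: type t.
[tifn [[blicket murn] quill]]: e and t cannot combine by function application — type clash.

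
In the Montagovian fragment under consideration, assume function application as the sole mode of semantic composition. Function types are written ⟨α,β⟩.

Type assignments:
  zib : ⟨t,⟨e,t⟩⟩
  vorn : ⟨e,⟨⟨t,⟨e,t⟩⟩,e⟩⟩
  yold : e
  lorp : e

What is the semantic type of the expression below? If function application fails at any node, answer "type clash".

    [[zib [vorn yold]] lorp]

type clash

[vorn yold]: vorn is ⟨e,⟨⟨t,⟨e,t⟩⟩,e⟩⟩, yold is e; result ⟨⟨t,⟨e,t⟩⟩,e⟩.
[zib [vorn yold]]: [vorn yold] is ⟨⟨t,⟨e,t⟩⟩,e⟩, zib is ⟨t,⟨e,t⟩⟩; result e.
At [[zib [vorn yold]] lorp]: neither e nor e can take the other as argument; the node is ill-typed.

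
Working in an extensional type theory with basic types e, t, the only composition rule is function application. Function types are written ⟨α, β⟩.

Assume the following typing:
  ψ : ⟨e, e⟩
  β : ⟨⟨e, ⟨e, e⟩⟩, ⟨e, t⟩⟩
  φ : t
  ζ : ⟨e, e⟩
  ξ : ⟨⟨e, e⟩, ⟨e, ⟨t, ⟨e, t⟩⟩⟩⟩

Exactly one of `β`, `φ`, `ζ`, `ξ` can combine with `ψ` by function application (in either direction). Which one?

β : ⟨⟨e, ⟨e, e⟩⟩, ⟨e, t⟩⟩ — no; ψ wants e, and β wants ⟨e, ⟨e, e⟩⟩.
φ : t — no; ψ wants e, and φ wants nothing (atomic).
ζ : ⟨e, e⟩ — no; ψ wants e, and ζ wants e.
ξ — combines: ξ : ⟨⟨e, e⟩, ⟨e, ⟨t, ⟨e, t⟩⟩⟩⟩ takes ψ : ⟨e, e⟩ as argument, giving ⟨e, ⟨t, ⟨e, t⟩⟩⟩.

ξ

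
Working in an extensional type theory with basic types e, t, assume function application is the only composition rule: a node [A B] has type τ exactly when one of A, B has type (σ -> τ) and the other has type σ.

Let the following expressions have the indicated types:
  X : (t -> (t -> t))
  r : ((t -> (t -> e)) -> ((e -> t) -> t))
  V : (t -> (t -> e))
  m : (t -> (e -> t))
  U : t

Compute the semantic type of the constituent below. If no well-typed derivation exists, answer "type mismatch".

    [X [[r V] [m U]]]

[r V]: functor r : ((t -> (t -> e)) -> ((e -> t) -> t)), argument V : (t -> (t -> e)); result ((e -> t) -> t).
[m U]: functor m : (t -> (e -> t)), argument U : t; result (e -> t).
[[r V] [m U]]: functor [r V] : ((e -> t) -> t), argument [m U] : (e -> t); result t.
[X [[r V] [m U]]]: functor X : (t -> (t -> t)), argument [[r V] [m U]] : t; result (t -> t).

(t -> t)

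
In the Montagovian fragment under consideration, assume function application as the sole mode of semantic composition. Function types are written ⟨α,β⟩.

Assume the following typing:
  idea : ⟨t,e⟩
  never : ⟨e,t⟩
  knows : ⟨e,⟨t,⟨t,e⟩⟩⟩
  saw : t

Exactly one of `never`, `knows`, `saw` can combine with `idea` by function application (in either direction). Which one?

never : ⟨e,t⟩ — idea needs t; never needs e; neither fits.
knows : ⟨e,⟨t,⟨t,e⟩⟩⟩ — idea needs t; knows needs e; neither fits.
saw — combines: idea : ⟨t,e⟩ takes saw : t as argument, giving e.

saw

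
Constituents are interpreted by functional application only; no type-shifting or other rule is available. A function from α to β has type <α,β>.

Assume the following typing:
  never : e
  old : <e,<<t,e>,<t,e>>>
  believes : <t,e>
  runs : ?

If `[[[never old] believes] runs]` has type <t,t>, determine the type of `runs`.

[[[never old] believes] runs] must have type <t,t>. The sister [[never old] believes] has type <t,e>; that is not a function onto <t,t>, so runs must be the functor, of type <<t,e>,<t,t>>.

<<t,e>,<t,t>>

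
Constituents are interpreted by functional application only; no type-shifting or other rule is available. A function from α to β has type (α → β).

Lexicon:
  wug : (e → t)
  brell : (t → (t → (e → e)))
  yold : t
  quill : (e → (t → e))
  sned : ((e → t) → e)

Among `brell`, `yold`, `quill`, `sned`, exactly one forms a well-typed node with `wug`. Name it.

sned

brell : (t → (t → (e → e))) — no; wug wants e, and brell wants t.
yold : t — no; wug wants e, and yold wants nothing (atomic).
quill : (e → (t → e)) — no; wug wants e, and quill wants e.
sned — combines: sned : ((e → t) → e) takes wug : (e → t) as argument, giving e.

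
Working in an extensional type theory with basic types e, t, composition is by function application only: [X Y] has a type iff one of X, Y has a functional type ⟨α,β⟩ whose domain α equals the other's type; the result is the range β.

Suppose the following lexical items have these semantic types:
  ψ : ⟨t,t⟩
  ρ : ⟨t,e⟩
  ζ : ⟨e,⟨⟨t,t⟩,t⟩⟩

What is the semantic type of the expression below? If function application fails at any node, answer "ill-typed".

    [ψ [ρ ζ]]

ill-typed

At [ρ ζ]: neither ⟨t,e⟩ nor ⟨e,⟨⟨t,t⟩,t⟩⟩ can take the other as argument; the node is ill-typed.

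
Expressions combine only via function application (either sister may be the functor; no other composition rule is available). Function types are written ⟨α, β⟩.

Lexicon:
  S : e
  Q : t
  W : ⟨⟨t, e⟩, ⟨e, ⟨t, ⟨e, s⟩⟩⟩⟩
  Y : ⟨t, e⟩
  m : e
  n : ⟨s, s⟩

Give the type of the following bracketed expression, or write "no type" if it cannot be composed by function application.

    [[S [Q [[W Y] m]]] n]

s

At [W Y], W : ⟨⟨t, e⟩, ⟨e, ⟨t, ⟨e, s⟩⟩⟩⟩ takes Y : ⟨t, e⟩, giving ⟨e, ⟨t, ⟨e, s⟩⟩⟩.
At [[W Y] m], [W Y] : ⟨e, ⟨t, ⟨e, s⟩⟩⟩ takes m : e, giving ⟨t, ⟨e, s⟩⟩.
At [Q [[W Y] m]], [[W Y] m] : ⟨t, ⟨e, s⟩⟩ takes Q : t, giving ⟨e, s⟩.
At [S [Q [[W Y] m]]], [Q [[W Y] m]] : ⟨e, s⟩ takes S : e, giving s.
At [[S [Q [[W Y] m]]] n], n : ⟨s, s⟩ takes [S [Q [[W Y] m]]] : s, giving s.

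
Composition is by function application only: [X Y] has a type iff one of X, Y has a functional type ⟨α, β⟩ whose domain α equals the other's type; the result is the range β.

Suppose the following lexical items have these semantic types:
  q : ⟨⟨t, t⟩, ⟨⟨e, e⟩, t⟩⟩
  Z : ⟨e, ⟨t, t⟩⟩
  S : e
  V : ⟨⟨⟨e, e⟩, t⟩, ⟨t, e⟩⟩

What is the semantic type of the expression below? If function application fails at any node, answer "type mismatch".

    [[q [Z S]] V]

[Z S]: functor Z : ⟨e, ⟨t, t⟩⟩, argument S : e; result ⟨t, t⟩.
[q [Z S]]: functor q : ⟨⟨t, t⟩, ⟨⟨e, e⟩, t⟩⟩, argument [Z S] : ⟨t, t⟩; result ⟨⟨e, e⟩, t⟩.
[[q [Z S]] V]: functor V : ⟨⟨⟨e, e⟩, t⟩, ⟨t, e⟩⟩, argument [q [Z S]] : ⟨⟨e, e⟩, t⟩; result ⟨t, e⟩.

⟨t, e⟩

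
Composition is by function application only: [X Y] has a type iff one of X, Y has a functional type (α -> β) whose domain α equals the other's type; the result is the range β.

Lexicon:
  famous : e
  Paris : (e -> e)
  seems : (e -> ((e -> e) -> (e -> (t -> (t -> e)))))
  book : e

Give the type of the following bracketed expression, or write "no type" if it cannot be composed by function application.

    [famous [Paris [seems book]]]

At [seems book], seems : (e -> ((e -> e) -> (e -> (t -> (t -> e))))) takes book : e, giving ((e -> e) -> (e -> (t -> (t -> e)))).
At [Paris [seems book]], [seems book] : ((e -> e) -> (e -> (t -> (t -> e)))) takes Paris : (e -> e), giving (e -> (t -> (t -> e))).
At [famous [Paris [seems book]]], [Paris [seems book]] : (e -> (t -> (t -> e))) takes famous : e, giving (t -> (t -> e)).

(t -> (t -> e))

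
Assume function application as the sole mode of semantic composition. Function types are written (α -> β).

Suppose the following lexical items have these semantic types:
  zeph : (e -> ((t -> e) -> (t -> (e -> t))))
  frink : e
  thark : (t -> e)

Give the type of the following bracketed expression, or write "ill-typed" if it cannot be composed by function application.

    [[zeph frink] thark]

[zeph frink] — zeph of type (e -> ((t -> e) -> (t -> (e -> t)))) combines with frink of type e: type ((t -> e) -> (t -> (e -> t))).
[[zeph frink] thark] — [zeph frink] of type ((t -> e) -> (t -> (e -> t))) combines with thark of type (t -> e): type (t -> (e -> t)).

(t -> (e -> t))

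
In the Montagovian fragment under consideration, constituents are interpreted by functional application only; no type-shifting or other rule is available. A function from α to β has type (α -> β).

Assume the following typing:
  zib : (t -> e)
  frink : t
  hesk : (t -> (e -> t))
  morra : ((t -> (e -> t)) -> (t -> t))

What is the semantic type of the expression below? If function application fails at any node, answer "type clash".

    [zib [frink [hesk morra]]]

[hesk morra] — morra of type ((t -> (e -> t)) -> (t -> t)) combines with hesk of type (t -> (e -> t)): type (t -> t).
[frink [hesk morra]] — [hesk morra] of type (t -> t) combines with frink of type t: type t.
[zib [frink [hesk morra]]] — zib of type (t -> e) combines with [frink [hesk morra]] of type t: type e.

e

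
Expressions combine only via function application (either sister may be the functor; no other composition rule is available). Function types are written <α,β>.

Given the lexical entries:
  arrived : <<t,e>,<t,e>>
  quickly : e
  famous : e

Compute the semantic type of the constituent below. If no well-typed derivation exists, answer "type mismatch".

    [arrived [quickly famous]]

type mismatch

[quickly famous]: e and e cannot combine by function application — type clash.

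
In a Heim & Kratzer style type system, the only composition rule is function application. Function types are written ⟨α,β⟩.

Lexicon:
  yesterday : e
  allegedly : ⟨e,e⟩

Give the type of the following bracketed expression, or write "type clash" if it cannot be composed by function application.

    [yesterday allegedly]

[yesterday allegedly]: ⟨e,e⟩ applied to e yields e.

e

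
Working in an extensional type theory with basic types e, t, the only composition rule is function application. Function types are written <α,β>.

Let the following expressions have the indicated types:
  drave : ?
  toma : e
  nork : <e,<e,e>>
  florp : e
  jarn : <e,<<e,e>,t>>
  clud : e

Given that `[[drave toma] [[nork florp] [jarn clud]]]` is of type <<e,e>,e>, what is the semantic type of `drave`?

[[drave toma] [[nork florp] [jarn clud]]] is required to be <<e,e>,e>. [[nork florp] [jarn clud]] : t cannot yield <<e,e>,e> as functor, so [drave toma] : <t,<<e,e>,e>>.
[drave toma] is required to be <t,<<e,e>,e>>. toma : e cannot yield <t,<<e,e>,e>> as functor, so drave : <e,<t,<<e,e>,e>>>.

<e,<t,<<e,e>,e>>>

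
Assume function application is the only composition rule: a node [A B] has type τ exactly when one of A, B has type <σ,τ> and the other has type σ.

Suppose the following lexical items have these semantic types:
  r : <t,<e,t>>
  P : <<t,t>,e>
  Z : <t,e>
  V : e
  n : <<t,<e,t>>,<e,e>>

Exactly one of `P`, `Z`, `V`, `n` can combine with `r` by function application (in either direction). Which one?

P : <<t,t>,e> — no; r wants t, and P wants <t,t>.
Z : <t,e> — no; r wants t, and Z wants t.
V : e — no; r wants t, and V wants nothing (atomic).
n — combines: n : <<t,<e,t>>,<e,e>> takes r : <t,<e,t>> as argument, giving <e,e>.

n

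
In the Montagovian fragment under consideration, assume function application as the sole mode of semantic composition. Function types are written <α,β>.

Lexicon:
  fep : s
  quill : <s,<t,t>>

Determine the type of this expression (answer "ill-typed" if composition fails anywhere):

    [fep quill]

<t,t>

[fep quill]: <s,<t,t>> applied to s yields <t,t>.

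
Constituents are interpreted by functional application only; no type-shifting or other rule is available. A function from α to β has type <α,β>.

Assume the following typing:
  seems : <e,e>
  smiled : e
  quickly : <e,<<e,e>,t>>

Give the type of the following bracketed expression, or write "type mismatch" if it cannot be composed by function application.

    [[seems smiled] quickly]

[seems smiled]: functor seems : <e,e>, argument smiled : e; result e.
[[seems smiled] quickly]: functor quickly : <e,<<e,e>,t>>, argument [seems smiled] : e; result <<e,e>,t>.

<<e,e>,t>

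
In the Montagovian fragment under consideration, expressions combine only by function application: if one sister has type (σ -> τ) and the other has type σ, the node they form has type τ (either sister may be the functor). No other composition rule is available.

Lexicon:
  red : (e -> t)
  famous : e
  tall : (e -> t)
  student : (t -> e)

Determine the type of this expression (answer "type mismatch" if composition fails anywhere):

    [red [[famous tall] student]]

t

[famous tall]: tall is (e -> t), famous is e; result t.
[[famous tall] student]: student is (t -> e), [famous tall] is t; result e.
[red [[famous tall] student]]: red is (e -> t), [[famous tall] student] is e; result t.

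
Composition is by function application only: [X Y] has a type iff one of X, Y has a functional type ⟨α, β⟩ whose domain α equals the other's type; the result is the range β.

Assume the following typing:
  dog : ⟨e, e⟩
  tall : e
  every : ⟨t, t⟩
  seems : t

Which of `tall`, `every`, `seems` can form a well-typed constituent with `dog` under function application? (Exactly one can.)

tall

tall — combines: dog : ⟨e, e⟩ takes tall : e as argument, giving e.
every : ⟨t, t⟩ — dog needs e; every needs t; neither fits.
seems : t — dog needs e; seems needs nothing (atomic); neither fits.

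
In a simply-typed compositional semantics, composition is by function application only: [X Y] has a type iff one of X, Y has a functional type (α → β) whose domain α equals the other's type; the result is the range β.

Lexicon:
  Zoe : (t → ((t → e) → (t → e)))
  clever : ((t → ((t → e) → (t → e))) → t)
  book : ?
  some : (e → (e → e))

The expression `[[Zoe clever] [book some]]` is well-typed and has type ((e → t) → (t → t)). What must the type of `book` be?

((e → (e → e)) → (t → ((e → t) → (t → t))))

At [[Zoe clever] [book some]] (required: ((e → t) → (t → t))): [Zoe clever] is t, which is not a function with range ((e → t) → (t → t)); hence [book some] is the functor — type (t → ((e → t) → (t → t))).
At [book some] (required: (t → ((e → t) → (t → t)))): some is (e → (e → e)), which is not a function with range (t → ((e → t) → (t → t))); hence book is the functor — type ((e → (e → e)) → (t → ((e → t) → (t → t)))).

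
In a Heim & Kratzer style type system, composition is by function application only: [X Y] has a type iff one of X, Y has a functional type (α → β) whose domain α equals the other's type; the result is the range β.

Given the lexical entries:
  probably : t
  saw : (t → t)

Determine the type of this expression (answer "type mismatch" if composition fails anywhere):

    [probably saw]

t

[probably saw]: saw is (t → t), probably is t; result t.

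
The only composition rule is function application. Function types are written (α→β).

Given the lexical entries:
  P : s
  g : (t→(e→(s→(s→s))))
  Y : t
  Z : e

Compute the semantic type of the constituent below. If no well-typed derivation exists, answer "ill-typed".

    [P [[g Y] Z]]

At [g Y], g : (t→(e→(s→(s→s)))) takes Y : t, giving (e→(s→(s→s))).
At [[g Y] Z], [g Y] : (e→(s→(s→s))) takes Z : e, giving (s→(s→s)).
At [P [[g Y] Z]], [[g Y] Z] : (s→(s→s)) takes P : s, giving (s→s).

(s→s)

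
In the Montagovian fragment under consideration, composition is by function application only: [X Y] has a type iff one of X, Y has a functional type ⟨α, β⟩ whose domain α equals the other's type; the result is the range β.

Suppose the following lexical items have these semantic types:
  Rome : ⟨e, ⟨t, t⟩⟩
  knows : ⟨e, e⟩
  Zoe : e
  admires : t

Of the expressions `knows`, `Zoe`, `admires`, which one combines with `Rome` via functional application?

Zoe

knows : ⟨e, e⟩ — Rome needs e; knows needs e; neither fits.
Zoe — combines: Rome : ⟨e, ⟨t, t⟩⟩ takes Zoe : e as argument, giving ⟨t, t⟩.
admires : t — Rome needs e; admires needs nothing (atomic); neither fits.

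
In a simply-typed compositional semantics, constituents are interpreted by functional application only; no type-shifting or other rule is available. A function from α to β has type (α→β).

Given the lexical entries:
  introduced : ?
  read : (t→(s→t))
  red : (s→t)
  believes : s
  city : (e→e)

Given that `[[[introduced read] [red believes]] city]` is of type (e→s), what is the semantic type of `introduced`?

((t→(s→t))→(t→((e→e)→(e→s))))

[[[introduced read] [red believes]] city] must have type (e→s). The sister city has type (e→e); that is not a function onto (e→s), so [[introduced read] [red believes]] must be the functor, of type ((e→e)→(e→s)).
[[introduced read] [red believes]] must have type ((e→e)→(e→s)). The sister [red believes] has type t; that is not a function onto ((e→e)→(e→s)), so [introduced read] must be the functor, of type (t→((e→e)→(e→s))).
[introduced read] must have type (t→((e→e)→(e→s))). The sister read has type (t→(s→t)); that is not a function onto (t→((e→e)→(e→s))), so introduced must be the functor, of type ((t→(s→t))→(t→((e→e)→(e→s)))).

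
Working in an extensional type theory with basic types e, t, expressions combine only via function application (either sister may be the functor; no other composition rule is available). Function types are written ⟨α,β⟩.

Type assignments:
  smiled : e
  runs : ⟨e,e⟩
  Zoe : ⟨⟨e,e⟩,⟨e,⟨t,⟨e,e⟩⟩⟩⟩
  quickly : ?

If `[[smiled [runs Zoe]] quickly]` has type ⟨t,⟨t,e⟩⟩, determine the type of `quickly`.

[[smiled [runs Zoe]] quickly] is required to be ⟨t,⟨t,e⟩⟩. [smiled [runs Zoe]] : ⟨t,⟨e,e⟩⟩ cannot yield ⟨t,⟨t,e⟩⟩ as functor, so quickly : ⟨⟨t,⟨e,e⟩⟩,⟨t,⟨t,e⟩⟩⟩.

⟨⟨t,⟨e,e⟩⟩,⟨t,⟨t,e⟩⟩⟩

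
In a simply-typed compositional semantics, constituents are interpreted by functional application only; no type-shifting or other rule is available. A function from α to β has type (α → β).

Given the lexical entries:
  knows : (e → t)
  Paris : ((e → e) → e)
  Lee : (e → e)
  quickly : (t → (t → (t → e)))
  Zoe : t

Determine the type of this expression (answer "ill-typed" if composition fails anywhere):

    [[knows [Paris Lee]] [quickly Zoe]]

(t → e)

[Paris Lee]: Paris is ((e → e) → e), Lee is (e → e); result e.
[knows [Paris Lee]]: knows is (e → t), [Paris Lee] is e; result t.
[quickly Zoe]: quickly is (t → (t → (t → e))), Zoe is t; result (t → (t → e)).
[[knows [Paris Lee]] [quickly Zoe]]: [quickly Zoe] is (t → (t → e)), [knows [Paris Lee]] is t; result (t → e).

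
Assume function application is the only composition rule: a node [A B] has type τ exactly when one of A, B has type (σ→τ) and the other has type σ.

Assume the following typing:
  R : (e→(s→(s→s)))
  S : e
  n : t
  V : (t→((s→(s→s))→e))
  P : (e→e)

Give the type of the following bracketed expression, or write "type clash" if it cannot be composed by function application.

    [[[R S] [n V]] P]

e

[R S]: (e→(s→(s→s))) applied to e yields (s→(s→s)).
[n V]: (t→((s→(s→s))→e)) applied to t yields ((s→(s→s))→e).
[[R S] [n V]]: ((s→(s→s))→e) applied to (s→(s→s)) yields e.
[[[R S] [n V]] P]: (e→e) applied to e yields e.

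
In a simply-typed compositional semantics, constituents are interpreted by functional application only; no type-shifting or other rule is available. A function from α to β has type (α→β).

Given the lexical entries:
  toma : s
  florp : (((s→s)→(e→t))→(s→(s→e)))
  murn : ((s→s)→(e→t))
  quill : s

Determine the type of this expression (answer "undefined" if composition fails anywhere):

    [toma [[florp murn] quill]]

e

[florp murn] — florp of type (((s→s)→(e→t))→(s→(s→e))) combines with murn of type ((s→s)→(e→t)): type (s→(s→e)).
[[florp murn] quill] — [florp murn] of type (s→(s→e)) combines with quill of type s: type (s→e).
[toma [[florp murn] quill]] — [[florp murn] quill] of type (s→e) combines with toma of type s: type e.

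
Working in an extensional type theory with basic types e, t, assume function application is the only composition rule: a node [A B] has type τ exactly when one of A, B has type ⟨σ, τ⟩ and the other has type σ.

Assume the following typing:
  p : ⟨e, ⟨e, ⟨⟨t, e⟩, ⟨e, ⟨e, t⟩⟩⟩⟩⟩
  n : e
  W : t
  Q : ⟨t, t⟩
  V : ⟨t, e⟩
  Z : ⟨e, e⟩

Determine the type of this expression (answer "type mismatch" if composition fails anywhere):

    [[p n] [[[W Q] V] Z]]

[p n]: functor p : ⟨e, ⟨e, ⟨⟨t, e⟩, ⟨e, ⟨e, t⟩⟩⟩⟩⟩, argument n : e; result ⟨e, ⟨⟨t, e⟩, ⟨e, ⟨e, t⟩⟩⟩⟩.
[W Q]: functor Q : ⟨t, t⟩, argument W : t; result t.
[[W Q] V]: functor V : ⟨t, e⟩, argument [W Q] : t; result e.
[[[W Q] V] Z]: functor Z : ⟨e, e⟩, argument [[W Q] V] : e; result e.
[[p n] [[[W Q] V] Z]]: functor [p n] : ⟨e, ⟨⟨t, e⟩, ⟨e, ⟨e, t⟩⟩⟩⟩, argument [[[W Q] V] Z] : e; result ⟨⟨t, e⟩, ⟨e, ⟨e, t⟩⟩⟩.

⟨⟨t, e⟩, ⟨e, ⟨e, t⟩⟩⟩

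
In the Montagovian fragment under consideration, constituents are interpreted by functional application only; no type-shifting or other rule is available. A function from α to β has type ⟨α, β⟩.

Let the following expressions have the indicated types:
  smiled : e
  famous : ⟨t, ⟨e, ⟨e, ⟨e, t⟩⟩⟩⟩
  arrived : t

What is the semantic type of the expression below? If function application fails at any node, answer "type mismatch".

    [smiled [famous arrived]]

⟨e, ⟨e, t⟩⟩

At [famous arrived], famous : ⟨t, ⟨e, ⟨e, ⟨e, t⟩⟩⟩⟩ takes arrived : t, giving ⟨e, ⟨e, ⟨e, t⟩⟩⟩.
At [smiled [famous arrived]], [famous arrived] : ⟨e, ⟨e, ⟨e, t⟩⟩⟩ takes smiled : e, giving ⟨e, ⟨e, t⟩⟩.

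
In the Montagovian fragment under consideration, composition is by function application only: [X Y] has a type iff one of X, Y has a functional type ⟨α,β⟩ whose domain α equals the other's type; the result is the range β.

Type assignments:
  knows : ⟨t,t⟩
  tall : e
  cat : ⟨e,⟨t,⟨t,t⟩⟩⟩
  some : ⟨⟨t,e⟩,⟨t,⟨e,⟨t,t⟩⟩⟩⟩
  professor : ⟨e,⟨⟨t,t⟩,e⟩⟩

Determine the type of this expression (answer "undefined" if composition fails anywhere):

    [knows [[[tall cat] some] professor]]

undefined

[tall cat] — cat of type ⟨e,⟨t,⟨t,t⟩⟩⟩ combines with tall of type e: type ⟨t,⟨t,t⟩⟩.
At [[tall cat] some]: neither ⟨t,⟨t,t⟩⟩ nor ⟨⟨t,e⟩,⟨t,⟨e,⟨t,t⟩⟩⟩⟩ can take the other as argument; the node is ill-typed.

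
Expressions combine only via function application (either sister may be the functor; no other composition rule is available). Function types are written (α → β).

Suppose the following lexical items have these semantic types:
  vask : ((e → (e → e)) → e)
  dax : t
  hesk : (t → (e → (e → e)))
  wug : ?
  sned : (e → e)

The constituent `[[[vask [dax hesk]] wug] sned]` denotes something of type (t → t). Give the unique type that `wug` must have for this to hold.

(e → ((e → e) → (t → t)))

At [[[vask [dax hesk]] wug] sned] (required: (t → t)): sned is (e → e), which is not a function with range (t → t); hence [[vask [dax hesk]] wug] is the functor — type ((e → e) → (t → t)).
At [[vask [dax hesk]] wug] (required: ((e → e) → (t → t))): [vask [dax hesk]] is e, which is not a function with range ((e → e) → (t → t)); hence wug is the functor — type (e → ((e → e) → (t → t))).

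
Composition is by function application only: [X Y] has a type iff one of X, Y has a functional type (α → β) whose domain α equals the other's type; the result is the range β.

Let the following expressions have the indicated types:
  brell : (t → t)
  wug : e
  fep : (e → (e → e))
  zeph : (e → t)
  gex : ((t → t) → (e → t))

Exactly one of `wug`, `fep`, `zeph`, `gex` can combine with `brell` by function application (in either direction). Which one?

gex

wug : e — neither side's domain matches the other.
fep : (e → (e → e)) — neither side's domain matches the other.
zeph : (e → t) — neither side's domain matches the other.
gex — combines: gex : ((t → t) → (e → t)) takes brell : (t → t) as argument, giving (e → t).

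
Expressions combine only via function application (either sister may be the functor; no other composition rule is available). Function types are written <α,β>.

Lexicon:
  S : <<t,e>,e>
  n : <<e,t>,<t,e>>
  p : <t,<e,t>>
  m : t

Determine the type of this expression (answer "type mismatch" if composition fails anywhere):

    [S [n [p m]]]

At [p m], p : <t,<e,t>> takes m : t, giving <e,t>.
At [n [p m]], n : <<e,t>,<t,e>> takes [p m] : <e,t>, giving <t,e>.
At [S [n [p m]]], S : <<t,e>,e> takes [n [p m]] : <t,e>, giving e.

e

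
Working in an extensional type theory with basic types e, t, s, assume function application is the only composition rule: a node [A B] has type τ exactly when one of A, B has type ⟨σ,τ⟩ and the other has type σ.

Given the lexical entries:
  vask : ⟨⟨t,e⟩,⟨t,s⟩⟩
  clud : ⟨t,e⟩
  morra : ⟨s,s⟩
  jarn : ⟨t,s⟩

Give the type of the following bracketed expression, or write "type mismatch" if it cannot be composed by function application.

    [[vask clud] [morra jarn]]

[vask clud] — vask of type ⟨⟨t,e⟩,⟨t,s⟩⟩ combines with clud of type ⟨t,e⟩: type ⟨t,s⟩.
At [morra jarn]: neither ⟨s,s⟩ nor ⟨t,s⟩ can take the other as argument; the node is ill-typed.

type mismatch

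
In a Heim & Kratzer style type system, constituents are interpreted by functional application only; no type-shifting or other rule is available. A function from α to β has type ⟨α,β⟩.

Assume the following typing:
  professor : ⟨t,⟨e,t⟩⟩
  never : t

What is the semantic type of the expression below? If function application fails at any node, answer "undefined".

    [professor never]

[professor never]: professor is ⟨t,⟨e,t⟩⟩, never is t; result ⟨e,t⟩.

⟨e,t⟩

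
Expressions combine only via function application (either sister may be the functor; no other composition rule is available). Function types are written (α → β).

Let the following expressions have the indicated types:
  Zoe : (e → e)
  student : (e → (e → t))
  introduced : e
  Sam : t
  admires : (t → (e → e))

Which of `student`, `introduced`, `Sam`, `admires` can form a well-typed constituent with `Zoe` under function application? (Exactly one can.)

introduced

student : (e → (e → t)) — neither side's domain matches the other.
introduced — combines: Zoe : (e → e) takes introduced : e as argument, giving e.
Sam : t — neither side's domain matches the other.
admires : (t → (e → e)) — neither side's domain matches the other.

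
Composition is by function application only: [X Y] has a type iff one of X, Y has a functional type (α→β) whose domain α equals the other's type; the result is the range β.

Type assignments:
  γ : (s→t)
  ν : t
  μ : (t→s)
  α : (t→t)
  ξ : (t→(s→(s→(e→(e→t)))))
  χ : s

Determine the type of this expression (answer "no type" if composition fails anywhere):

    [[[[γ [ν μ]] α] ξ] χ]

[ν μ]: μ is (t→s), ν is t; result s.
[γ [ν μ]]: γ is (s→t), [ν μ] is s; result t.
[[γ [ν μ]] α]: α is (t→t), [γ [ν μ]] is t; result t.
[[[γ [ν μ]] α] ξ]: ξ is (t→(s→(s→(e→(e→t))))), [[γ [ν μ]] α] is t; result (s→(s→(e→(e→t)))).
[[[[γ [ν μ]] α] ξ] χ]: [[[γ [ν μ]] α] ξ] is (s→(s→(e→(e→t)))), χ is s; result (s→(e→(e→t))).

(s→(e→(e→t)))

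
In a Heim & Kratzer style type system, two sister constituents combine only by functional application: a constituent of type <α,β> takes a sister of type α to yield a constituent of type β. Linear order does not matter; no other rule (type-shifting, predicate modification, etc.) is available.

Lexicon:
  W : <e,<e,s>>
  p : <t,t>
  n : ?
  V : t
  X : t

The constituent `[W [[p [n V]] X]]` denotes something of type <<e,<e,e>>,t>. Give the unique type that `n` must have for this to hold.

[W [[p [n V]] X]] must have type <<e,<e,e>>,t>. The sister W has type <e,<e,s>>; that is not a function onto <<e,<e,e>>,t>, so [[p [n V]] X] must be the functor, of type <<e,<e,s>>,<<e,<e,e>>,t>>.
[[p [n V]] X] must have type <<e,<e,s>>,<<e,<e,e>>,t>>. The sister X has type t; that is not a function onto <<e,<e,s>>,<<e,<e,e>>,t>>, so [p [n V]] must be the functor, of type <t,<<e,<e,s>>,<<e,<e,e>>,t>>>.
[p [n V]] must have type <t,<<e,<e,s>>,<<e,<e,e>>,t>>>. The sister p has type <t,t>; that is not a function onto <t,<<e,<e,s>>,<<e,<e,e>>,t>>>, so [n V] must be the functor, of type <<t,t>,<t,<<e,<e,s>>,<<e,<e,e>>,t>>>>.
[n V] must have type <<t,t>,<t,<<e,<e,s>>,<<e,<e,e>>,t>>>>. The sister V has type t; that is not a function onto <<t,t>,<t,<<e,<e,s>>,<<e,<e,e>>,t>>>>, so n must be the functor, of type <t,<<t,t>,<t,<<e,<e,s>>,<<e,<e,e>>,t>>>>>.

<t,<<t,t>,<t,<<e,<e,s>>,<<e,<e,e>>,t>>>>>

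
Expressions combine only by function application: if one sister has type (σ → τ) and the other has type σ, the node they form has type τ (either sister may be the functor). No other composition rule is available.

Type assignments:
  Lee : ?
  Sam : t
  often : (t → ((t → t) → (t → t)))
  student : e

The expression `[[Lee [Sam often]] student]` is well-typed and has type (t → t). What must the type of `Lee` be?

(((t → t) → (t → t)) → (e → (t → t)))

For [[Lee [Sam often]] student] to have type (t → t) with student of type e, [Lee [Sam often]] must be the function: [Lee [Sam often]] : (e → (t → t)).
For [Lee [Sam often]] to have type (e → (t → t)) with [Sam often] of type ((t → t) → (t → t)), Lee must be the function: Lee : (((t → t) → (t → t)) → (e → (t → t))).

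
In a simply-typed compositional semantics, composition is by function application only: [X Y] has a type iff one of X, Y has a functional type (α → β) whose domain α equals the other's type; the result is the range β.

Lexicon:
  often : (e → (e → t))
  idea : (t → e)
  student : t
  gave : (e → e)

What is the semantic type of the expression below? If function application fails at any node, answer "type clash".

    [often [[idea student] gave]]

[idea student]: (t → e) applied to t yields e.
[[idea student] gave]: (e → e) applied to e yields e.
[often [[idea student] gave]]: (e → (e → t)) applied to e yields (e → t).

(e → t)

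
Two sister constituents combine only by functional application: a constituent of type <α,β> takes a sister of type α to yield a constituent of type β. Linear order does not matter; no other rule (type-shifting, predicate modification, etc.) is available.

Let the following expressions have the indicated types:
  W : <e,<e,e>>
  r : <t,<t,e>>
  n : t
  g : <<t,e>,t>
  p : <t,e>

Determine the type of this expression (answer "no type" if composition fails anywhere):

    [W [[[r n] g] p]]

[r n]: <t,<t,e>> applied to t yields <t,e>.
[[r n] g]: <<t,e>,t> applied to <t,e> yields t.
[[[r n] g] p]: <t,e> applied to t yields e.
[W [[[r n] g] p]]: <e,<e,e>> applied to e yields <e,e>.

<e,e>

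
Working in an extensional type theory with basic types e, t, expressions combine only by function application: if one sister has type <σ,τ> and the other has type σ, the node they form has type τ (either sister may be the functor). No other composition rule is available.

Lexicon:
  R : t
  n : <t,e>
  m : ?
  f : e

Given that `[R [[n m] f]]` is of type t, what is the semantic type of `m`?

<<t,e>,<e,<t,t>>>

[R [[n m] f]] must have type t. The sister R has type t; that is not a function onto t, so [[n m] f] must be the functor, of type <t,t>.
[[n m] f] must have type <t,t>. The sister f has type e; that is not a function onto <t,t>, so [n m] must be the functor, of type <e,<t,t>>.
[n m] must have type <e,<t,t>>. The sister n has type <t,e>; that is not a function onto <e,<t,t>>, so m must be the functor, of type <<t,e>,<e,<t,t>>>.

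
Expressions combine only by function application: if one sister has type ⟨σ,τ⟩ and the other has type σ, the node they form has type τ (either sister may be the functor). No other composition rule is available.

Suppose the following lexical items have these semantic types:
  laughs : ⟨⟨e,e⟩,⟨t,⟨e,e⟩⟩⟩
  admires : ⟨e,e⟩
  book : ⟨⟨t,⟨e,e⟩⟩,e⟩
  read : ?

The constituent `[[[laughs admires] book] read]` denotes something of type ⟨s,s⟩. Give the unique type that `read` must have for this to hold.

⟨e,⟨s,s⟩⟩

[[[laughs admires] book] read] is required to be ⟨s,s⟩. [[laughs admires] book] : e cannot yield ⟨s,s⟩ as functor, so read : ⟨e,⟨s,s⟩⟩.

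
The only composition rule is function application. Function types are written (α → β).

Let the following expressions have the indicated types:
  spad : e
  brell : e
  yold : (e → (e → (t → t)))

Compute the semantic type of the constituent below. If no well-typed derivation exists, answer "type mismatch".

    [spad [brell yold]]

(t → t)

[brell yold]: functor yold : (e → (e → (t → t))), argument brell : e; result (e → (t → t)).
[spad [brell yold]]: functor [brell yold] : (e → (t → t)), argument spad : e; result (t → t).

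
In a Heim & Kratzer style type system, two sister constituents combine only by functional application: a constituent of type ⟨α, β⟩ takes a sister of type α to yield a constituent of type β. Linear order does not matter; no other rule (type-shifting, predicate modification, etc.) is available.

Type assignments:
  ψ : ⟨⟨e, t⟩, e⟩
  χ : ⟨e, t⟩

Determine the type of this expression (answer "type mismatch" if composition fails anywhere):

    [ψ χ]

[ψ χ]: ⟨⟨e, t⟩, e⟩ applied to ⟨e, t⟩ yields e.

e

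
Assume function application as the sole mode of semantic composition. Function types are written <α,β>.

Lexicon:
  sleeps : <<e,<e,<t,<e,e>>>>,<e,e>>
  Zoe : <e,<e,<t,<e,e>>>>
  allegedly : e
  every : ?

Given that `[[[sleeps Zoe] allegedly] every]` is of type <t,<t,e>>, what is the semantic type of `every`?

[[[sleeps Zoe] allegedly] every] is required to be <t,<t,e>>. [[sleeps Zoe] allegedly] : e cannot yield <t,<t,e>> as functor, so every : <e,<t,<t,e>>>.

<e,<t,<t,e>>>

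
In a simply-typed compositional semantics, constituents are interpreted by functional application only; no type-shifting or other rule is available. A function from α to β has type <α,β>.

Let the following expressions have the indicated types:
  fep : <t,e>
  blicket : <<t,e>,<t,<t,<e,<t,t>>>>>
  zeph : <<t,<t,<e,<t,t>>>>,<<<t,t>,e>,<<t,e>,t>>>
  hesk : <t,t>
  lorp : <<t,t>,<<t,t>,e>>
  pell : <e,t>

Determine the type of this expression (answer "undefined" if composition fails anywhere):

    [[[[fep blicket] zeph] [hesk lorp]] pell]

[fep blicket] — blicket of type <<t,e>,<t,<t,<e,<t,t>>>>> combines with fep of type <t,e>: type <t,<t,<e,<t,t>>>>.
[[fep blicket] zeph] — zeph of type <<t,<t,<e,<t,t>>>>,<<<t,t>,e>,<<t,e>,t>>> combines with [fep blicket] of type <t,<t,<e,<t,t>>>>: type <<<t,t>,e>,<<t,e>,t>>.
[hesk lorp] — lorp of type <<t,t>,<<t,t>,e>> combines with hesk of type <t,t>: type <<t,t>,e>.
[[[fep blicket] zeph] [hesk lorp]] — [[fep blicket] zeph] of type <<<t,t>,e>,<<t,e>,t>> combines with [hesk lorp] of type <<t,t>,e>: type <<t,e>,t>.
[[[[fep blicket] zeph] [hesk lorp]] pell]: <<t,e>,t> and <e,t> cannot combine by function application — type clash.

undefined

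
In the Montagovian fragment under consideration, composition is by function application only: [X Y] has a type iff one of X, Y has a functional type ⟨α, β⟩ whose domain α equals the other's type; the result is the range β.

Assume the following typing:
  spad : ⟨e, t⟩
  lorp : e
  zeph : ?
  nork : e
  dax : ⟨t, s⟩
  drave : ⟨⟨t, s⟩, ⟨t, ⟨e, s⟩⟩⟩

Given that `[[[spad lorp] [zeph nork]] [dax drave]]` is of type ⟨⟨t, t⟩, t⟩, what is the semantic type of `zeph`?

⟨e, ⟨t, ⟨⟨t, ⟨e, s⟩⟩, ⟨⟨t, t⟩, t⟩⟩⟩⟩

At [[[spad lorp] [zeph nork]] [dax drave]] (required: ⟨⟨t, t⟩, t⟩): [dax drave] is ⟨t, ⟨e, s⟩⟩, which is not a function with range ⟨⟨t, t⟩, t⟩; hence [[spad lorp] [zeph nork]] is the functor — type ⟨⟨t, ⟨e, s⟩⟩, ⟨⟨t, t⟩, t⟩⟩.
At [[spad lorp] [zeph nork]] (required: ⟨⟨t, ⟨e, s⟩⟩, ⟨⟨t, t⟩, t⟩⟩): [spad lorp] is t, which is not a function with range ⟨⟨t, ⟨e, s⟩⟩, ⟨⟨t, t⟩, t⟩⟩; hence [zeph nork] is the functor — type ⟨t, ⟨⟨t, ⟨e, s⟩⟩, ⟨⟨t, t⟩, t⟩⟩⟩.
At [zeph nork] (required: ⟨t, ⟨⟨t, ⟨e, s⟩⟩, ⟨⟨t, t⟩, t⟩⟩⟩): nork is e, which is not a function with range ⟨t, ⟨⟨t, ⟨e, s⟩⟩, ⟨⟨t, t⟩, t⟩⟩⟩; hence zeph is the functor — type ⟨e, ⟨t, ⟨⟨t, ⟨e, s⟩⟩, ⟨⟨t, t⟩, t⟩⟩⟩⟩.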